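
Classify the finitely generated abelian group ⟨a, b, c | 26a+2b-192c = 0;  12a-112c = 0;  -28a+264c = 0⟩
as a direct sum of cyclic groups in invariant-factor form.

Answer: M ≅ ℤ/2 ⊕ ℤ/4 ⊕ ℤ/8

Derivation:
rank_ℚ(R)=3; free=3−3=0
SNF(R) diag = [2, 4, 8] → torsion [2, 4, 8]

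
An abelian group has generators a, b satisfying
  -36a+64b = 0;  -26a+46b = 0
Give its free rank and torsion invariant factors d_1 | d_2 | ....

Answer: M ≅ ℤ/2 ⊕ ℤ/4

Derivation:
rank_ℚ(R)=2; free=2−2=0
SNF(R) diag = [2, 4] → torsion [2, 4]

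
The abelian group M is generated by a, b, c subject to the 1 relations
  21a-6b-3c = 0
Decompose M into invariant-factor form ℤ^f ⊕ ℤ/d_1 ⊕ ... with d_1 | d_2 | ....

rank_ℚ(R)=1; free=3−1=2
SNF(R) diag = [3] → torsion [3]

Answer: M ≅ ℤ^2 ⊕ ℤ/3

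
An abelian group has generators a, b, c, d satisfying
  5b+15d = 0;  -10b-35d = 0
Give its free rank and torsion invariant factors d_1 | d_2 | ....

Answer: M ≅ ℤ^2 ⊕ ℤ/5 ⊕ ℤ/5

Derivation:
rank_ℚ(R)=2; free=4−2=2
SNF(R) diag = [5, 5] → torsion [5, 5]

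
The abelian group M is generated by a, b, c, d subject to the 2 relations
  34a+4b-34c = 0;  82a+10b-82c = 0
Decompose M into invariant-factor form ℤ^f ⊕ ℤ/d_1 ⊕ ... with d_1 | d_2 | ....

rank_ℚ(R)=2; free=4−2=2
SNF(R) diag = [2, 6] → torsion [2, 6]

Answer: M ≅ ℤ^2 ⊕ ℤ/2 ⊕ ℤ/6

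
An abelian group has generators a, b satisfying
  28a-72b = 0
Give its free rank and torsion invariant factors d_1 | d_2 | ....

Answer: M ≅ ℤ^1 ⊕ ℤ/4

Derivation:
rank_ℚ(R)=1; free=2−1=1
SNF(R) diag = [4] → torsion [4]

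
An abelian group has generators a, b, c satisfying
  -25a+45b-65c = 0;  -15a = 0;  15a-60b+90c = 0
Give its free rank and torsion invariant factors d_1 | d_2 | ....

Answer: M ≅ ℤ/5 ⊕ ℤ/15 ⊕ ℤ/30

Derivation:
rank_ℚ(R)=3; free=3−3=0
SNF(R) diag = [5, 15, 30] → torsion [5, 15, 30]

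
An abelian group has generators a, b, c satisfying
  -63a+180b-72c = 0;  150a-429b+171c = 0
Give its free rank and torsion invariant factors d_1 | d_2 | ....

Answer: M ≅ ℤ^1 ⊕ ℤ/3 ⊕ ℤ/9

Derivation:
rank_ℚ(R)=2; free=3−2=1
SNF(R) diag = [3, 9] → torsion [3, 9]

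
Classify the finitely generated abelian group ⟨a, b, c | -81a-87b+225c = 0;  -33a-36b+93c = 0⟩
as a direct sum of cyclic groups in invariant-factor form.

Answer: M ≅ ℤ^1 ⊕ ℤ/3 ⊕ ℤ/3

Derivation:
rank_ℚ(R)=2; free=3−2=1
SNF(R) diag = [3, 3] → torsion [3, 3]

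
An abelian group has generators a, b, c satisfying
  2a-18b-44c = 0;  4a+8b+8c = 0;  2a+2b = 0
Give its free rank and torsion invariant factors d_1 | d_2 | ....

Answer: M ≅ ℤ/2 ⊕ ℤ/4 ⊕ ℤ/4

Derivation:
rank_ℚ(R)=3; free=3−3=0
SNF(R) diag = [2, 4, 4] → torsion [2, 4, 4]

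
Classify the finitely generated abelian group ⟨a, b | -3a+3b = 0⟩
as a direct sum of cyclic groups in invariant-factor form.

Answer: M ≅ ℤ^1 ⊕ ℤ/3

Derivation:
rank_ℚ(R)=1; free=2−1=1
SNF(R) diag = [3] → torsion [3]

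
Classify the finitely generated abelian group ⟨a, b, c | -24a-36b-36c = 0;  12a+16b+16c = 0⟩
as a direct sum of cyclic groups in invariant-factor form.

rank_ℚ(R)=2; free=3−2=1
SNF(R) diag = [4, 12] → torsion [4, 12]

Answer: M ≅ ℤ^1 ⊕ ℤ/4 ⊕ ℤ/12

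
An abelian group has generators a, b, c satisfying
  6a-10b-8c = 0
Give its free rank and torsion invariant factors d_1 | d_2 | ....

Answer: M ≅ ℤ^2 ⊕ ℤ/2

Derivation:
rank_ℚ(R)=1; free=3−1=2
SNF(R) diag = [2] → torsion [2]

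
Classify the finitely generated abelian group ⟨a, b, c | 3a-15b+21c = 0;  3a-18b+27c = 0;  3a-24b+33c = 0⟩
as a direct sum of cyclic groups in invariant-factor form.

rank_ℚ(R)=3; free=3−3=0
SNF(R) diag = [3, 3, 6] → torsion [3, 3, 6]

Answer: M ≅ ℤ/3 ⊕ ℤ/3 ⊕ ℤ/6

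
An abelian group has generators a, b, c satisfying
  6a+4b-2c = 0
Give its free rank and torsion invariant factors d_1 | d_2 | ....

Answer: M ≅ ℤ^2 ⊕ ℤ/2

Derivation:
rank_ℚ(R)=1; free=3−1=2
SNF(R) diag = [2] → torsion [2]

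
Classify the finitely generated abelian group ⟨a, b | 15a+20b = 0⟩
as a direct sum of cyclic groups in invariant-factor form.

Answer: M ≅ ℤ^1 ⊕ ℤ/5

Derivation:
rank_ℚ(R)=1; free=2−1=1
SNF(R) diag = [5] → torsion [5]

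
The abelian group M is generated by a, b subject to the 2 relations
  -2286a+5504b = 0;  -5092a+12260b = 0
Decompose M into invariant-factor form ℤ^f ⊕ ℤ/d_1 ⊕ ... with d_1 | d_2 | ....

rank_ℚ(R)=2; free=2−2=0
SNF(R) diag = [2, 4] → torsion [2, 4]

Answer: M ≅ ℤ/2 ⊕ ℤ/4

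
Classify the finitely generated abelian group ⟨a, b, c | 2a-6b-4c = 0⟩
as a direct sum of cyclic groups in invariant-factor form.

Answer: M ≅ ℤ^2 ⊕ ℤ/2

Derivation:
rank_ℚ(R)=1; free=3−1=2
SNF(R) diag = [2] → torsion [2]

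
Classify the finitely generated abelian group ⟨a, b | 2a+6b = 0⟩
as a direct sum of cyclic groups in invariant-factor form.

Answer: M ≅ ℤ^1 ⊕ ℤ/2

Derivation:
rank_ℚ(R)=1; free=2−1=1
SNF(R) diag = [2] → torsion [2]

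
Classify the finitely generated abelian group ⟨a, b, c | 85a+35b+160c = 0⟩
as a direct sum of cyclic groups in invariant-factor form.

Answer: M ≅ ℤ^2 ⊕ ℤ/5

Derivation:
rank_ℚ(R)=1; free=3−1=2
SNF(R) diag = [5] → torsion [5]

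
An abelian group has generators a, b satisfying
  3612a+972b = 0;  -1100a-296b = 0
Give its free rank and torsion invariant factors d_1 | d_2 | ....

rank_ℚ(R)=2; free=2−2=0
SNF(R) diag = [4, 12] → torsion [4, 12]

Answer: M ≅ ℤ/4 ⊕ ℤ/12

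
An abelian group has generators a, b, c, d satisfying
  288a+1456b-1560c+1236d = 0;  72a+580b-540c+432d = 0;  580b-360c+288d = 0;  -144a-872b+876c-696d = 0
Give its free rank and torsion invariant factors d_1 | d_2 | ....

rank_ℚ(R)=4; free=4−4=0
SNF(R) diag = [4, 12, 36, 72] → torsion [4, 12, 36, 72]

Answer: M ≅ ℤ/4 ⊕ ℤ/12 ⊕ ℤ/36 ⊕ ℤ/72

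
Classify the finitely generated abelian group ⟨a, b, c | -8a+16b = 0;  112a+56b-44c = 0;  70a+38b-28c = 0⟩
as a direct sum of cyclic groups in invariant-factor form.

rank_ℚ(R)=3; free=3−3=0
SNF(R) diag = [2, 4, 8] → torsion [2, 4, 8]

Answer: M ≅ ℤ/2 ⊕ ℤ/4 ⊕ ℤ/8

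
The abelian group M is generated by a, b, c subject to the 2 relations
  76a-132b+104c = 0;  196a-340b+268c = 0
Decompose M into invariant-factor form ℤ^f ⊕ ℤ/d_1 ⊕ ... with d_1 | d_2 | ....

Answer: M ≅ ℤ^1 ⊕ ℤ/4 ⊕ ℤ/4

Derivation:
rank_ℚ(R)=2; free=3−2=1
SNF(R) diag = [4, 4] → torsion [4, 4]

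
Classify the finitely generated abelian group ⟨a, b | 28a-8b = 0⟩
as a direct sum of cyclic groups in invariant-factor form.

rank_ℚ(R)=1; free=2−1=1
SNF(R) diag = [4] → torsion [4]

Answer: M ≅ ℤ^1 ⊕ ℤ/4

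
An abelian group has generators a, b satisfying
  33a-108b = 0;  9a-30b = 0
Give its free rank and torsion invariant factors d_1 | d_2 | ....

rank_ℚ(R)=2; free=2−2=0
SNF(R) diag = [3, 6] → torsion [3, 6]

Answer: M ≅ ℤ/3 ⊕ ℤ/6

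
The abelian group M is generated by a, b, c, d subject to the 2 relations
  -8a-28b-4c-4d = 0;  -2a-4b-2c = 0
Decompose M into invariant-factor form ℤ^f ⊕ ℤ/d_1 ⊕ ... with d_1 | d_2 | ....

Answer: M ≅ ℤ^2 ⊕ ℤ/2 ⊕ ℤ/4

Derivation:
rank_ℚ(R)=2; free=4−2=2
SNF(R) diag = [2, 4] → torsion [2, 4]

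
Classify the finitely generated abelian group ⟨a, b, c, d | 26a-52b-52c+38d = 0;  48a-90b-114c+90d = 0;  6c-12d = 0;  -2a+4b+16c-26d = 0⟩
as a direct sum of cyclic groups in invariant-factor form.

rank_ℚ(R)=4; free=4−4=0
SNF(R) diag = [2, 6, 6, 12] → torsion [2, 6, 6, 12]

Answer: M ≅ ℤ/2 ⊕ ℤ/6 ⊕ ℤ/6 ⊕ ℤ/12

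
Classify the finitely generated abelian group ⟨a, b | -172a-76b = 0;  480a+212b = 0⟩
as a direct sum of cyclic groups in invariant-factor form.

Answer: M ≅ ℤ/4 ⊕ ℤ/4

Derivation:
rank_ℚ(R)=2; free=2−2=0
SNF(R) diag = [4, 4] → torsion [4, 4]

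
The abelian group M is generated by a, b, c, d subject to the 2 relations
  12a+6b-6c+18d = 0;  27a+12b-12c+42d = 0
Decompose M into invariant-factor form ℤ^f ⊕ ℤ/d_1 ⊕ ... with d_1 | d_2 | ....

rank_ℚ(R)=2; free=4−2=2
SNF(R) diag = [3, 6] → torsion [3, 6]

Answer: M ≅ ℤ^2 ⊕ ℤ/3 ⊕ ℤ/6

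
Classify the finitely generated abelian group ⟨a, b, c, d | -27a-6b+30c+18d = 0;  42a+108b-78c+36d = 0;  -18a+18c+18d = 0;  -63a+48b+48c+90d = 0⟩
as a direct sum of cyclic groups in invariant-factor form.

rank_ℚ(R)=4; free=4−4=0
SNF(R) diag = [3, 6, 18, 18] → torsion [3, 6, 18, 18]

Answer: M ≅ ℤ/3 ⊕ ℤ/6 ⊕ ℤ/18 ⊕ ℤ/18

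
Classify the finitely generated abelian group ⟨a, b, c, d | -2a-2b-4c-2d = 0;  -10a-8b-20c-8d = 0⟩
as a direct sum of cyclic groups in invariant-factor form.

rank_ℚ(R)=2; free=4−2=2
SNF(R) diag = [2, 2] → torsion [2, 2]

Answer: M ≅ ℤ^2 ⊕ ℤ/2 ⊕ ℤ/2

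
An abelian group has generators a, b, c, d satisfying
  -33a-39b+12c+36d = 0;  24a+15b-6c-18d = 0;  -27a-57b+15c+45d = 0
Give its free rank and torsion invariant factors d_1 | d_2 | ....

Answer: M ≅ ℤ^1 ⊕ ℤ/3 ⊕ ℤ/3 ⊕ ℤ/3

Derivation:
rank_ℚ(R)=3; free=4−3=1
SNF(R) diag = [3, 3, 3] → torsion [3, 3, 3]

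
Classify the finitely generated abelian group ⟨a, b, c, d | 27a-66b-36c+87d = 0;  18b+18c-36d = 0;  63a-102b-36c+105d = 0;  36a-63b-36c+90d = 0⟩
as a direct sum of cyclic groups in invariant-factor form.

Answer: M ≅ ℤ/3 ⊕ ℤ/9 ⊕ ℤ/18 ⊕ ℤ/18

Derivation:
rank_ℚ(R)=4; free=4−4=0
SNF(R) diag = [3, 9, 18, 18] → torsion [3, 9, 18, 18]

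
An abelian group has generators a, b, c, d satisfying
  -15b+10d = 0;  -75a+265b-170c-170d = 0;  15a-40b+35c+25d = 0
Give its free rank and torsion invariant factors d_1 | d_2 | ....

rank_ℚ(R)=3; free=4−3=1
SNF(R) diag = [5, 5, 15] → torsion [5, 5, 15]

Answer: M ≅ ℤ^1 ⊕ ℤ/5 ⊕ ℤ/5 ⊕ ℤ/15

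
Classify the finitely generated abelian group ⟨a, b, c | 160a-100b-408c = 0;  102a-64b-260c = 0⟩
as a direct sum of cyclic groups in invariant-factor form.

rank_ℚ(R)=2; free=3−2=1
SNF(R) diag = [2, 4] → torsion [2, 4]

Answer: M ≅ ℤ^1 ⊕ ℤ/2 ⊕ ℤ/4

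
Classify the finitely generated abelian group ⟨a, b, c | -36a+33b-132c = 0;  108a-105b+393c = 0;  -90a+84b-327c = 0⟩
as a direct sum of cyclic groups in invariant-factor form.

rank_ℚ(R)=3; free=3−3=0
SNF(R) diag = [3, 9, 18] → torsion [3, 9, 18]

Answer: M ≅ ℤ/3 ⊕ ℤ/9 ⊕ ℤ/18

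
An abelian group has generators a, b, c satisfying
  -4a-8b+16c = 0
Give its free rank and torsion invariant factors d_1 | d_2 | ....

rank_ℚ(R)=1; free=3−1=2
SNF(R) diag = [4] → torsion [4]

Answer: M ≅ ℤ^2 ⊕ ℤ/4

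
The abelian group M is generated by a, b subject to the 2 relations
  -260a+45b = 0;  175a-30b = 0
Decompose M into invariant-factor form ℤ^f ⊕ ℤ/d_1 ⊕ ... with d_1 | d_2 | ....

rank_ℚ(R)=2; free=2−2=0
SNF(R) diag = [5, 15] → torsion [5, 15]

Answer: M ≅ ℤ/5 ⊕ ℤ/15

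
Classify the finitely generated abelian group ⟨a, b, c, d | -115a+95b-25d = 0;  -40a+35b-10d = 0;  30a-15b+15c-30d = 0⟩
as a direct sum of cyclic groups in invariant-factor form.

rank_ℚ(R)=3; free=4−3=1
SNF(R) diag = [5, 15, 15] → torsion [5, 15, 15]

Answer: M ≅ ℤ^1 ⊕ ℤ/5 ⊕ ℤ/15 ⊕ ℤ/15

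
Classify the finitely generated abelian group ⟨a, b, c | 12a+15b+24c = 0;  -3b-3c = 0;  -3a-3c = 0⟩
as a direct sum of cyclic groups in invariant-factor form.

Answer: M ≅ ℤ/3 ⊕ ℤ/3 ⊕ ℤ/3

Derivation:
rank_ℚ(R)=3; free=3−3=0
SNF(R) diag = [3, 3, 3] → torsion [3, 3, 3]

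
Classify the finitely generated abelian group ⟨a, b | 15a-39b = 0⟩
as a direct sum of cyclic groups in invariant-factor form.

Answer: M ≅ ℤ^1 ⊕ ℤ/3

Derivation:
rank_ℚ(R)=1; free=2−1=1
SNF(R) diag = [3] → torsion [3]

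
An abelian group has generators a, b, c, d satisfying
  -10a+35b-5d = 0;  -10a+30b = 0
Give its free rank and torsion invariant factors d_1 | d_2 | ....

rank_ℚ(R)=2; free=4−2=2
SNF(R) diag = [5, 10] → torsion [5, 10]

Answer: M ≅ ℤ^2 ⊕ ℤ/5 ⊕ ℤ/10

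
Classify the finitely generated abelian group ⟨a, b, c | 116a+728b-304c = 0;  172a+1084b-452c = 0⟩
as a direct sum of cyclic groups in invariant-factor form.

Answer: M ≅ ℤ^1 ⊕ ℤ/4 ⊕ ℤ/12

Derivation:
rank_ℚ(R)=2; free=3−2=1
SNF(R) diag = [4, 12] → torsion [4, 12]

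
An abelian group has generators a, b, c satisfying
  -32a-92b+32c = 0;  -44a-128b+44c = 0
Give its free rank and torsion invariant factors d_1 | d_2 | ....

rank_ℚ(R)=2; free=3−2=1
SNF(R) diag = [4, 12] → torsion [4, 12]

Answer: M ≅ ℤ^1 ⊕ ℤ/4 ⊕ ℤ/12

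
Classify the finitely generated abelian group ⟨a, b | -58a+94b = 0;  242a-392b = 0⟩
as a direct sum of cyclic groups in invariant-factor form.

Answer: M ≅ ℤ/2 ⊕ ℤ/6

Derivation:
rank_ℚ(R)=2; free=2−2=0
SNF(R) diag = [2, 6] → torsion [2, 6]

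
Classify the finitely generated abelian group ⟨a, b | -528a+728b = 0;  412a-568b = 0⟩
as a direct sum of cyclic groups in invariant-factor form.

rank_ℚ(R)=2; free=2−2=0
SNF(R) diag = [4, 8] → torsion [4, 8]

Answer: M ≅ ℤ/4 ⊕ ℤ/8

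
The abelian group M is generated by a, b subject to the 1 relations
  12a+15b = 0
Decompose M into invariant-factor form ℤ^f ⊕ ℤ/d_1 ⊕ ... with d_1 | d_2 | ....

rank_ℚ(R)=1; free=2−1=1
SNF(R) diag = [3] → torsion [3]

Answer: M ≅ ℤ^1 ⊕ ℤ/3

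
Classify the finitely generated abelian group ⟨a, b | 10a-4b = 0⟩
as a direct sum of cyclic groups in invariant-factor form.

rank_ℚ(R)=1; free=2−1=1
SNF(R) diag = [2] → torsion [2]

Answer: M ≅ ℤ^1 ⊕ ℤ/2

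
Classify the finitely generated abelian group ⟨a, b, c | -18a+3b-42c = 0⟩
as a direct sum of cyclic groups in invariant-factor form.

Answer: M ≅ ℤ^2 ⊕ ℤ/3

Derivation:
rank_ℚ(R)=1; free=3−1=2
SNF(R) diag = [3] → torsion [3]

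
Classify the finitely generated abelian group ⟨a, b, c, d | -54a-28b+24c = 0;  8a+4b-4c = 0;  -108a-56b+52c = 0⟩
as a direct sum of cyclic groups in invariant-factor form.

rank_ℚ(R)=3; free=4−3=1
SNF(R) diag = [2, 4, 4] → torsion [2, 4, 4]

Answer: M ≅ ℤ^1 ⊕ ℤ/2 ⊕ ℤ/4 ⊕ ℤ/4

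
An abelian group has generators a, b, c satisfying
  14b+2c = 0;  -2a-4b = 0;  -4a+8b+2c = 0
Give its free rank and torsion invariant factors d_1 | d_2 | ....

rank_ℚ(R)=3; free=3−3=0
SNF(R) diag = [2, 2, 2] → torsion [2, 2, 2]

Answer: M ≅ ℤ/2 ⊕ ℤ/2 ⊕ ℤ/2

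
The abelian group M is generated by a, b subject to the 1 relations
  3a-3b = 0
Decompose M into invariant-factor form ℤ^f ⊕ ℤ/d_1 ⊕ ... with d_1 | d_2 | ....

rank_ℚ(R)=1; free=2−1=1
SNF(R) diag = [3] → torsion [3]

Answer: M ≅ ℤ^1 ⊕ ℤ/3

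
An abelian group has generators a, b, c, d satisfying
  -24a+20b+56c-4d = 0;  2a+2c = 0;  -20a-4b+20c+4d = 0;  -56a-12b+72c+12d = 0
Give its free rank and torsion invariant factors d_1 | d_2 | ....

Answer: M ≅ ℤ/2 ⊕ ℤ/4 ⊕ ℤ/8 ⊕ ℤ/16

Derivation:
rank_ℚ(R)=4; free=4−4=0
SNF(R) diag = [2, 4, 8, 16] → torsion [2, 4, 8, 16]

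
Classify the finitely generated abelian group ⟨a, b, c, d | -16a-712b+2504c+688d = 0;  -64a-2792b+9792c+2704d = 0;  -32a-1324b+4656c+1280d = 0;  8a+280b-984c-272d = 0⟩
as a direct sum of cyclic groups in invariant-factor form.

Answer: M ≅ ℤ/4 ⊕ ℤ/8 ⊕ ℤ/24 ⊕ ℤ/48

Derivation:
rank_ℚ(R)=4; free=4−4=0
SNF(R) diag = [4, 8, 24, 48] → torsion [4, 8, 24, 48]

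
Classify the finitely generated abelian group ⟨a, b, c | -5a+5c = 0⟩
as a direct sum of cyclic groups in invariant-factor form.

rank_ℚ(R)=1; free=3−1=2
SNF(R) diag = [5] → torsion [5]

Answer: M ≅ ℤ^2 ⊕ ℤ/5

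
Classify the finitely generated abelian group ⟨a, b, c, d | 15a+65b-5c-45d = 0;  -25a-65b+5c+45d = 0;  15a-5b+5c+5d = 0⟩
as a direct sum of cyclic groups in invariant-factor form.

Answer: M ≅ ℤ^1 ⊕ ℤ/5 ⊕ ℤ/10 ⊕ ℤ/20

Derivation:
rank_ℚ(R)=3; free=4−3=1
SNF(R) diag = [5, 10, 20] → torsion [5, 10, 20]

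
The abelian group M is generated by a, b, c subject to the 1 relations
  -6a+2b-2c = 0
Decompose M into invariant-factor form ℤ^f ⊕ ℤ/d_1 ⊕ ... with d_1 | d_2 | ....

Answer: M ≅ ℤ^2 ⊕ ℤ/2

Derivation:
rank_ℚ(R)=1; free=3−1=2
SNF(R) diag = [2] → torsion [2]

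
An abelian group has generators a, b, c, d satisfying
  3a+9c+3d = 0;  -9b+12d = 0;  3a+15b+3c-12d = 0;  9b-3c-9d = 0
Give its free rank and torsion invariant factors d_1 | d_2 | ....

rank_ℚ(R)=4; free=4−4=0
SNF(R) diag = [3, 3, 3, 3] → torsion [3, 3, 3, 3]

Answer: M ≅ ℤ/3 ⊕ ℤ/3 ⊕ ℤ/3 ⊕ ℤ/3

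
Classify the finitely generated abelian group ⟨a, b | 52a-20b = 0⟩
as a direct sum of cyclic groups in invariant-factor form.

Answer: M ≅ ℤ^1 ⊕ ℤ/4

Derivation:
rank_ℚ(R)=1; free=2−1=1
SNF(R) diag = [4] → torsion [4]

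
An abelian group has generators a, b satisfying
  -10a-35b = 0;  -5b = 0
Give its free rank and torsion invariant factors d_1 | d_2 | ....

Answer: M ≅ ℤ/5 ⊕ ℤ/10

Derivation:
rank_ℚ(R)=2; free=2−2=0
SNF(R) diag = [5, 10] → torsion [5, 10]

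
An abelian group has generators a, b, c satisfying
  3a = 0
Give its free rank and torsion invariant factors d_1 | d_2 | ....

rank_ℚ(R)=1; free=3−1=2
SNF(R) diag = [3] → torsion [3]

Answer: M ≅ ℤ^2 ⊕ ℤ/3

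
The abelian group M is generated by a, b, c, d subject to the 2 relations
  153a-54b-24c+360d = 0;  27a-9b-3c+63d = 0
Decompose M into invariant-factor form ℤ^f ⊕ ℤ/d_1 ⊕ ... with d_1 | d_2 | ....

Answer: M ≅ ℤ^2 ⊕ ℤ/3 ⊕ ℤ/9

Derivation:
rank_ℚ(R)=2; free=4−2=2
SNF(R) diag = [3, 9] → torsion [3, 9]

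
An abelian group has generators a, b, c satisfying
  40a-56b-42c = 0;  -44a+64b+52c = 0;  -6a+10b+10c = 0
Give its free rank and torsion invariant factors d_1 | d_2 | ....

Answer: M ≅ ℤ/2 ⊕ ℤ/2 ⊕ ℤ/4

Derivation:
rank_ℚ(R)=3; free=3−3=0
SNF(R) diag = [2, 2, 4] → torsion [2, 2, 4]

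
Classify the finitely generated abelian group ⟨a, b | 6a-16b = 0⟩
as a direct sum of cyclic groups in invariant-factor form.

rank_ℚ(R)=1; free=2−1=1
SNF(R) diag = [2] → torsion [2]

Answer: M ≅ ℤ^1 ⊕ ℤ/2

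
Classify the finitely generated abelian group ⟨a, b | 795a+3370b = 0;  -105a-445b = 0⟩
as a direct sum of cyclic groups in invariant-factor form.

rank_ℚ(R)=2; free=2−2=0
SNF(R) diag = [5, 15] → torsion [5, 15]

Answer: M ≅ ℤ/5 ⊕ ℤ/15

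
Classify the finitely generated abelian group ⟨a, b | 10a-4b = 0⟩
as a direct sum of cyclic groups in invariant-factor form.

Answer: M ≅ ℤ^1 ⊕ ℤ/2

Derivation:
rank_ℚ(R)=1; free=2−1=1
SNF(R) diag = [2] → torsion [2]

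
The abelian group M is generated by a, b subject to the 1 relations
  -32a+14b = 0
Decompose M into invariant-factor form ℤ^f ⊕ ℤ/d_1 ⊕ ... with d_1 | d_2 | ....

Answer: M ≅ ℤ^1 ⊕ ℤ/2

Derivation:
rank_ℚ(R)=1; free=2−1=1
SNF(R) diag = [2] → torsion [2]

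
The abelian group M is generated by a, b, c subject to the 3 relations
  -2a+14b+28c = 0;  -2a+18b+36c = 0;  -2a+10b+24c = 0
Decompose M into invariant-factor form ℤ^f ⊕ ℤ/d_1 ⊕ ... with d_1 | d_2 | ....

rank_ℚ(R)=3; free=3−3=0
SNF(R) diag = [2, 4, 4] → torsion [2, 4, 4]

Answer: M ≅ ℤ/2 ⊕ ℤ/4 ⊕ ℤ/4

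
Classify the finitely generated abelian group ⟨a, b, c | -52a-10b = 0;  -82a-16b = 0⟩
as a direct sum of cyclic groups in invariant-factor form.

rank_ℚ(R)=2; free=3−2=1
SNF(R) diag = [2, 6] → torsion [2, 6]

Answer: M ≅ ℤ^1 ⊕ ℤ/2 ⊕ ℤ/6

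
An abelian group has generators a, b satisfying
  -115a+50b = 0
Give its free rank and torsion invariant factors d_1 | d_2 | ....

rank_ℚ(R)=1; free=2−1=1
SNF(R) diag = [5] → torsion [5]

Answer: M ≅ ℤ^1 ⊕ ℤ/5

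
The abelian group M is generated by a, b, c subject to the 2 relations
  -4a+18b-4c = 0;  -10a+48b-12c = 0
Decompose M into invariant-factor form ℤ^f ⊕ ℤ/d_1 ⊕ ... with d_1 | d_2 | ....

Answer: M ≅ ℤ^1 ⊕ ℤ/2 ⊕ ℤ/2

Derivation:
rank_ℚ(R)=2; free=3−2=1
SNF(R) diag = [2, 2] → torsion [2, 2]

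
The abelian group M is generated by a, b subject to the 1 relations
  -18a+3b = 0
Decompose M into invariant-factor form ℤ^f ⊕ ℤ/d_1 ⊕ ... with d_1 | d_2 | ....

Answer: M ≅ ℤ^1 ⊕ ℤ/3

Derivation:
rank_ℚ(R)=1; free=2−1=1
SNF(R) diag = [3] → torsion [3]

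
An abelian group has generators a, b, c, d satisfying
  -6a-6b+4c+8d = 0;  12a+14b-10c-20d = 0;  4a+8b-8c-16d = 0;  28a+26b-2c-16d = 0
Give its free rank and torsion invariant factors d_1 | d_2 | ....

Answer: M ≅ ℤ/2 ⊕ ℤ/2 ⊕ ℤ/4 ⊕ ℤ/12

Derivation:
rank_ℚ(R)=4; free=4−4=0
SNF(R) diag = [2, 2, 4, 12] → torsion [2, 2, 4, 12]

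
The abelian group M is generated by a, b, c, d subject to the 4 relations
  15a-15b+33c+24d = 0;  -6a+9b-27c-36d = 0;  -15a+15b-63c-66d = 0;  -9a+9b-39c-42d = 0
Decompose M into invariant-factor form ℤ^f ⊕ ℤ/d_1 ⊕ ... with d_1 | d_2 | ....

rank_ℚ(R)=4; free=4−4=0
SNF(R) diag = [3, 3, 6, 18] → torsion [3, 3, 6, 18]

Answer: M ≅ ℤ/3 ⊕ ℤ/3 ⊕ ℤ/6 ⊕ ℤ/18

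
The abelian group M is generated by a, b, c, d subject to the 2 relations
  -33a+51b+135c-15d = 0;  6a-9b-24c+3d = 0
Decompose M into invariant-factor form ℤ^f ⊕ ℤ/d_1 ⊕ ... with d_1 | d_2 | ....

Answer: M ≅ ℤ^2 ⊕ ℤ/3 ⊕ ℤ/3

Derivation:
rank_ℚ(R)=2; free=4−2=2
SNF(R) diag = [3, 3] → torsion [3, 3]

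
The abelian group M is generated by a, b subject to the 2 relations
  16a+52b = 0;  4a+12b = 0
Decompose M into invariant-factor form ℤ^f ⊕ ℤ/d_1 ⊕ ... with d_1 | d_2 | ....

rank_ℚ(R)=2; free=2−2=0
SNF(R) diag = [4, 4] → torsion [4, 4]

Answer: M ≅ ℤ/4 ⊕ ℤ/4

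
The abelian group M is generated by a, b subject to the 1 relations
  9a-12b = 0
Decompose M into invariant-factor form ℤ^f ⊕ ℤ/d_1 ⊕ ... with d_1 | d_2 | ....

Answer: M ≅ ℤ^1 ⊕ ℤ/3

Derivation:
rank_ℚ(R)=1; free=2−1=1
SNF(R) diag = [3] → torsion [3]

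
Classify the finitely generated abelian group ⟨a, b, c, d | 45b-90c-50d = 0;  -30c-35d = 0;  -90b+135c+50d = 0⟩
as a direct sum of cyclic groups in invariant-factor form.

Answer: M ≅ ℤ^1 ⊕ ℤ/5 ⊕ ℤ/15 ⊕ ℤ/45

Derivation:
rank_ℚ(R)=3; free=4−3=1
SNF(R) diag = [5, 15, 45] → torsion [5, 15, 45]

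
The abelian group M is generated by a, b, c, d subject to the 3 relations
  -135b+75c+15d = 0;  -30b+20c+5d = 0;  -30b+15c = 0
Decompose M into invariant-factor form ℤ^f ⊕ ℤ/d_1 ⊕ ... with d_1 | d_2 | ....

Answer: M ≅ ℤ^1 ⊕ ℤ/5 ⊕ ℤ/15 ⊕ ℤ/15

Derivation:
rank_ℚ(R)=3; free=4−3=1
SNF(R) diag = [5, 15, 15] → torsion [5, 15, 15]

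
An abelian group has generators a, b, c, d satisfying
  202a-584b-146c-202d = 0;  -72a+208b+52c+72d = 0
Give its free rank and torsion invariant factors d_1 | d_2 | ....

Answer: M ≅ ℤ^2 ⊕ ℤ/2 ⊕ ℤ/4

Derivation:
rank_ℚ(R)=2; free=4−2=2
SNF(R) diag = [2, 4] → torsion [2, 4]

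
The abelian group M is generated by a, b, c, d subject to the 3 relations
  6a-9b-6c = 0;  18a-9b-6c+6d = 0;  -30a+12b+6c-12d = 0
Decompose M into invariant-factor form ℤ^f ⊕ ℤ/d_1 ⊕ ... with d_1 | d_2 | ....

rank_ℚ(R)=3; free=4−3=1
SNF(R) diag = [3, 6, 6] → torsion [3, 6, 6]

Answer: M ≅ ℤ^1 ⊕ ℤ/3 ⊕ ℤ/6 ⊕ ℤ/6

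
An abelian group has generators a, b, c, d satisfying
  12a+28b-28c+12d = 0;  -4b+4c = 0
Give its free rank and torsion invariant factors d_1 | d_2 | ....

Answer: M ≅ ℤ^2 ⊕ ℤ/4 ⊕ ℤ/12

Derivation:
rank_ℚ(R)=2; free=4−2=2
SNF(R) diag = [4, 12] → torsion [4, 12]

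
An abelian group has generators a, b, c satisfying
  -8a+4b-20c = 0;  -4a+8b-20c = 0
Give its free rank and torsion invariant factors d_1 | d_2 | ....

rank_ℚ(R)=2; free=3−2=1
SNF(R) diag = [4, 4] → torsion [4, 4]

Answer: M ≅ ℤ^1 ⊕ ℤ/4 ⊕ ℤ/4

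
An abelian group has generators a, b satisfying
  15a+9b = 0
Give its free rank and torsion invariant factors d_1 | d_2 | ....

Answer: M ≅ ℤ^1 ⊕ ℤ/3

Derivation:
rank_ℚ(R)=1; free=2−1=1
SNF(R) diag = [3] → torsion [3]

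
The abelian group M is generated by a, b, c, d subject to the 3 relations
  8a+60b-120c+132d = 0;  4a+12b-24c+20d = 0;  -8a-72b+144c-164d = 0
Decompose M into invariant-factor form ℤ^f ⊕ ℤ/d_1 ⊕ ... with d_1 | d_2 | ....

Answer: M ≅ ℤ^1 ⊕ ℤ/4 ⊕ ℤ/4 ⊕ ℤ/12

Derivation:
rank_ℚ(R)=3; free=4−3=1
SNF(R) diag = [4, 4, 12] → torsion [4, 4, 12]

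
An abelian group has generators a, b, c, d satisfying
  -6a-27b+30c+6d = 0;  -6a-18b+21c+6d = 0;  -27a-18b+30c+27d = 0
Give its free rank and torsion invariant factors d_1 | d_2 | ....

rank_ℚ(R)=3; free=4−3=1
SNF(R) diag = [3, 3, 9] → torsion [3, 3, 9]

Answer: M ≅ ℤ^1 ⊕ ℤ/3 ⊕ ℤ/3 ⊕ ℤ/9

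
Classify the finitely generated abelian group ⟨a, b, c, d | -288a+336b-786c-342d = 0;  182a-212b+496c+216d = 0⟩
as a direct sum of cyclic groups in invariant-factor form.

Answer: M ≅ ℤ^2 ⊕ ℤ/2 ⊕ ℤ/6

Derivation:
rank_ℚ(R)=2; free=4−2=2
SNF(R) diag = [2, 6] → torsion [2, 6]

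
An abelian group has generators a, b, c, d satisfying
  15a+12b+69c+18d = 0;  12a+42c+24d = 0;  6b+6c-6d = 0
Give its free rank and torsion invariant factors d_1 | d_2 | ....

rank_ℚ(R)=3; free=4−3=1
SNF(R) diag = [3, 6, 18] → torsion [3, 6, 18]

Answer: M ≅ ℤ^1 ⊕ ℤ/3 ⊕ ℤ/6 ⊕ ℤ/18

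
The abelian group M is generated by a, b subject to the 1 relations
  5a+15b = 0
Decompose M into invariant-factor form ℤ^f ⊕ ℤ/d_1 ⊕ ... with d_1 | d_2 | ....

Answer: M ≅ ℤ^1 ⊕ ℤ/5

Derivation:
rank_ℚ(R)=1; free=2−1=1
SNF(R) diag = [5] → torsion [5]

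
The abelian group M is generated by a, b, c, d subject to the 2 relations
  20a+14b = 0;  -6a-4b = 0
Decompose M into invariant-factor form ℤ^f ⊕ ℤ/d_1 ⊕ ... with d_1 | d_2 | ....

Answer: M ≅ ℤ^2 ⊕ ℤ/2 ⊕ ℤ/2

Derivation:
rank_ℚ(R)=2; free=4−2=2
SNF(R) diag = [2, 2] → torsion [2, 2]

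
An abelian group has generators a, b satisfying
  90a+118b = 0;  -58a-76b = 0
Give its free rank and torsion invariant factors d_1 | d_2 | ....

rank_ℚ(R)=2; free=2−2=0
SNF(R) diag = [2, 2] → torsion [2, 2]

Answer: M ≅ ℤ/2 ⊕ ℤ/2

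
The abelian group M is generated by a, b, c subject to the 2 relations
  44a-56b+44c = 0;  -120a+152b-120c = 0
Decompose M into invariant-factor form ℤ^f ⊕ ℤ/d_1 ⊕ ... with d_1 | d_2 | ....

Answer: M ≅ ℤ^1 ⊕ ℤ/4 ⊕ ℤ/8

Derivation:
rank_ℚ(R)=2; free=3−2=1
SNF(R) diag = [4, 8] → torsion [4, 8]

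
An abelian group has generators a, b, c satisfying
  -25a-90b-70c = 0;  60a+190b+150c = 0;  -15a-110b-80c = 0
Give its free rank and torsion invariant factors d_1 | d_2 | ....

Answer: M ≅ ℤ/5 ⊕ ℤ/10 ⊕ ℤ/10

Derivation:
rank_ℚ(R)=3; free=3−3=0
SNF(R) diag = [5, 10, 10] → torsion [5, 10, 10]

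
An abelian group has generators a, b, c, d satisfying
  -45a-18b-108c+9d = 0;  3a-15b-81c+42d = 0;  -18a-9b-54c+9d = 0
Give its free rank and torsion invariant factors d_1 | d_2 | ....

rank_ℚ(R)=3; free=4−3=1
SNF(R) diag = [3, 9, 9] → torsion [3, 9, 9]

Answer: M ≅ ℤ^1 ⊕ ℤ/3 ⊕ ℤ/9 ⊕ ℤ/9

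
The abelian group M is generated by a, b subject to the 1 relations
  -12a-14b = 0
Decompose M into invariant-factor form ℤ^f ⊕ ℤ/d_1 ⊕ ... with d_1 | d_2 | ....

Answer: M ≅ ℤ^1 ⊕ ℤ/2

Derivation:
rank_ℚ(R)=1; free=2−1=1
SNF(R) diag = [2] → torsion [2]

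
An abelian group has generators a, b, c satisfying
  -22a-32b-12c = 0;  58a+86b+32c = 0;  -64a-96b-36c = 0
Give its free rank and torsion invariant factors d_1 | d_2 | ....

Answer: M ≅ ℤ/2 ⊕ ℤ/2 ⊕ ℤ/4

Derivation:
rank_ℚ(R)=3; free=3−3=0
SNF(R) diag = [2, 2, 4] → torsion [2, 2, 4]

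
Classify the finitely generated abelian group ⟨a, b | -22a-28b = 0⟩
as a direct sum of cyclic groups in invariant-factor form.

rank_ℚ(R)=1; free=2−1=1
SNF(R) diag = [2] → torsion [2]

Answer: M ≅ ℤ^1 ⊕ ℤ/2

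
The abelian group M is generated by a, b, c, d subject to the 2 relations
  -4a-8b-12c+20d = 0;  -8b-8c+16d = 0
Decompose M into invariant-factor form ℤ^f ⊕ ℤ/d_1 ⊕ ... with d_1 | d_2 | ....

Answer: M ≅ ℤ^2 ⊕ ℤ/4 ⊕ ℤ/8

Derivation:
rank_ℚ(R)=2; free=4−2=2
SNF(R) diag = [4, 8] → torsion [4, 8]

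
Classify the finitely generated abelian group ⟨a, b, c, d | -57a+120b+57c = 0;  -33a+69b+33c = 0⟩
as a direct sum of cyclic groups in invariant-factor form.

Answer: M ≅ ℤ^2 ⊕ ℤ/3 ⊕ ℤ/9

Derivation:
rank_ℚ(R)=2; free=4−2=2
SNF(R) diag = [3, 9] → torsion [3, 9]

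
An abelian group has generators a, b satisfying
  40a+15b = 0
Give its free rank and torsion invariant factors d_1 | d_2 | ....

Answer: M ≅ ℤ^1 ⊕ ℤ/5

Derivation:
rank_ℚ(R)=1; free=2−1=1
SNF(R) diag = [5] → torsion [5]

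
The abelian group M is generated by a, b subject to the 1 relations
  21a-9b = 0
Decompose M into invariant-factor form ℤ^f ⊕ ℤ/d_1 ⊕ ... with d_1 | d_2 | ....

rank_ℚ(R)=1; free=2−1=1
SNF(R) diag = [3] → torsion [3]

Answer: M ≅ ℤ^1 ⊕ ℤ/3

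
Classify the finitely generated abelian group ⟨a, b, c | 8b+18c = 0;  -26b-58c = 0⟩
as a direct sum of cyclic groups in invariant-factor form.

rank_ℚ(R)=2; free=3−2=1
SNF(R) diag = [2, 2] → torsion [2, 2]

Answer: M ≅ ℤ^1 ⊕ ℤ/2 ⊕ ℤ/2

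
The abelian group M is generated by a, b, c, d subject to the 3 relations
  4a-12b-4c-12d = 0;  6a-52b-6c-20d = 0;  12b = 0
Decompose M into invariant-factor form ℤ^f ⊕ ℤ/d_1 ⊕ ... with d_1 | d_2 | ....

rank_ℚ(R)=3; free=4−3=1
SNF(R) diag = [2, 4, 12] → torsion [2, 4, 12]

Answer: M ≅ ℤ^1 ⊕ ℤ/2 ⊕ ℤ/4 ⊕ ℤ/12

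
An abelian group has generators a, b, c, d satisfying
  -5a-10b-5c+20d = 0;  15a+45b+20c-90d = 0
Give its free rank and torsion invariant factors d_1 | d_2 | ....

rank_ℚ(R)=2; free=4−2=2
SNF(R) diag = [5, 5] → torsion [5, 5]

Answer: M ≅ ℤ^2 ⊕ ℤ/5 ⊕ ℤ/5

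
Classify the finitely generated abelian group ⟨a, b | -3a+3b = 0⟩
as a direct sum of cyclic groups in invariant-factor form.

rank_ℚ(R)=1; free=2−1=1
SNF(R) diag = [3] → torsion [3]

Answer: M ≅ ℤ^1 ⊕ ℤ/3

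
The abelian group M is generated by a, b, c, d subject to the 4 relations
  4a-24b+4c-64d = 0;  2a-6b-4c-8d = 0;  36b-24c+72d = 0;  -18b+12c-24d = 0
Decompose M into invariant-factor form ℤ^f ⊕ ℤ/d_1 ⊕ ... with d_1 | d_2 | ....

Answer: M ≅ ℤ/2 ⊕ ℤ/6 ⊕ ℤ/12 ⊕ ℤ/24

Derivation:
rank_ℚ(R)=4; free=4−4=0
SNF(R) diag = [2, 6, 12, 24] → torsion [2, 6, 12, 24]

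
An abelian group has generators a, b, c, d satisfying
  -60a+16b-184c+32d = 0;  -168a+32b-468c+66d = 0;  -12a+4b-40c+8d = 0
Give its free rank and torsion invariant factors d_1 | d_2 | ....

Answer: M ≅ ℤ^1 ⊕ ℤ/2 ⊕ ℤ/4 ⊕ ℤ/12

Derivation:
rank_ℚ(R)=3; free=4−3=1
SNF(R) diag = [2, 4, 12] → torsion [2, 4, 12]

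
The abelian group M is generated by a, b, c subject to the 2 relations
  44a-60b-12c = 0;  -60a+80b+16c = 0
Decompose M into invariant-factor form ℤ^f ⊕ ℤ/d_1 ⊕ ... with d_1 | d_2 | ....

Answer: M ≅ ℤ^1 ⊕ ℤ/4 ⊕ ℤ/4

Derivation:
rank_ℚ(R)=2; free=3−2=1
SNF(R) diag = [4, 4] → torsion [4, 4]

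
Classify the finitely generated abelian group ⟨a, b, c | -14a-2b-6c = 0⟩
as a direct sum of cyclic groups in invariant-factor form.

rank_ℚ(R)=1; free=3−1=2
SNF(R) diag = [2] → torsion [2]

Answer: M ≅ ℤ^2 ⊕ ℤ/2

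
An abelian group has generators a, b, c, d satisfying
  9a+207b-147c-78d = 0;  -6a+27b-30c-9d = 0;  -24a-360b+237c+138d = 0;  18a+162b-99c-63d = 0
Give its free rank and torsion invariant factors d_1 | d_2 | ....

Answer: M ≅ ℤ/3 ⊕ ℤ/3 ⊕ ℤ/9 ⊕ ℤ/27

Derivation:
rank_ℚ(R)=4; free=4−4=0
SNF(R) diag = [3, 3, 9, 27] → torsion [3, 3, 9, 27]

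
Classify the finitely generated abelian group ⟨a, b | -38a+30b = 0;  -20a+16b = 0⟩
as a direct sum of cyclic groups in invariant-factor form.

Answer: M ≅ ℤ/2 ⊕ ℤ/4

Derivation:
rank_ℚ(R)=2; free=2−2=0
SNF(R) diag = [2, 4] → torsion [2, 4]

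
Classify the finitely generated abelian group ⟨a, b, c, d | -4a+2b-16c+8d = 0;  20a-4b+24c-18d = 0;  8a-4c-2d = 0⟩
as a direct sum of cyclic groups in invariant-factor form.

Answer: M ≅ ℤ^1 ⊕ ℤ/2 ⊕ ℤ/2 ⊕ ℤ/4

Derivation:
rank_ℚ(R)=3; free=4−3=1
SNF(R) diag = [2, 2, 4] → torsion [2, 2, 4]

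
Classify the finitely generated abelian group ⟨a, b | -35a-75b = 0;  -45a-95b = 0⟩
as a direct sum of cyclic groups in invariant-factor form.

rank_ℚ(R)=2; free=2−2=0
SNF(R) diag = [5, 10] → torsion [5, 10]

Answer: M ≅ ℤ/5 ⊕ ℤ/10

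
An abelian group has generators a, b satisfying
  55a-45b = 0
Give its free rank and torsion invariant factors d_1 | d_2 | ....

Answer: M ≅ ℤ^1 ⊕ ℤ/5

Derivation:
rank_ℚ(R)=1; free=2−1=1
SNF(R) diag = [5] → torsion [5]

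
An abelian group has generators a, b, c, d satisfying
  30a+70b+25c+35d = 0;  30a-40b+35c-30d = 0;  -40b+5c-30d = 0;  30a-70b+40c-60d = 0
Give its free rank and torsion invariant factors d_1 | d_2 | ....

rank_ℚ(R)=4; free=4−4=0
SNF(R) diag = [5, 5, 10, 30] → torsion [5, 5, 10, 30]

Answer: M ≅ ℤ/5 ⊕ ℤ/5 ⊕ ℤ/10 ⊕ ℤ/30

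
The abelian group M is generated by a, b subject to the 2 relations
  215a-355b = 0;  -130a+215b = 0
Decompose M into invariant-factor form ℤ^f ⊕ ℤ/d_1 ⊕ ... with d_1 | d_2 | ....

rank_ℚ(R)=2; free=2−2=0
SNF(R) diag = [5, 15] → torsion [5, 15]

Answer: M ≅ ℤ/5 ⊕ ℤ/15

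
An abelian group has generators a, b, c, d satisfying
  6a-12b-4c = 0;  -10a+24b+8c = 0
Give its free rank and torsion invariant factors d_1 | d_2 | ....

rank_ℚ(R)=2; free=4−2=2
SNF(R) diag = [2, 4] → torsion [2, 4]

Answer: M ≅ ℤ^2 ⊕ ℤ/2 ⊕ ℤ/4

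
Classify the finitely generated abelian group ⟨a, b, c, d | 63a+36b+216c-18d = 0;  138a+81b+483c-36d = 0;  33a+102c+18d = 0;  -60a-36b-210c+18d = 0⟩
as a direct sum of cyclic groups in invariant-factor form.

rank_ℚ(R)=4; free=4−4=0
SNF(R) diag = [3, 9, 18, 18] → torsion [3, 9, 18, 18]

Answer: M ≅ ℤ/3 ⊕ ℤ/9 ⊕ ℤ/18 ⊕ ℤ/18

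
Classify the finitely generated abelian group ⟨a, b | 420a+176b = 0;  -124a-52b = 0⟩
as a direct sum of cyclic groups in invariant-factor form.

rank_ℚ(R)=2; free=2−2=0
SNF(R) diag = [4, 4] → torsion [4, 4]

Answer: M ≅ ℤ/4 ⊕ ℤ/4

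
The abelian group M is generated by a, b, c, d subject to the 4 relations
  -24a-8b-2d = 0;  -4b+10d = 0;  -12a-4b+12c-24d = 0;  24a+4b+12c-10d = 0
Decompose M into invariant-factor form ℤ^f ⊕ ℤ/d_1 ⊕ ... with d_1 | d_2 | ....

rank_ℚ(R)=4; free=4−4=0
SNF(R) diag = [2, 4, 12, 12] → torsion [2, 4, 12, 12]

Answer: M ≅ ℤ/2 ⊕ ℤ/4 ⊕ ℤ/12 ⊕ ℤ/12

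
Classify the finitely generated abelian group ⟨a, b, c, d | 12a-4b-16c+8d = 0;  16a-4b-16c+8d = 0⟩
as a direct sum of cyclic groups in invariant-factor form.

Answer: M ≅ ℤ^2 ⊕ ℤ/4 ⊕ ℤ/4

Derivation:
rank_ℚ(R)=2; free=4−2=2
SNF(R) diag = [4, 4] → torsion [4, 4]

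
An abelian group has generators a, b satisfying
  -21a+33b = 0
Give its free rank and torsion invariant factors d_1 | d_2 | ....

rank_ℚ(R)=1; free=2−1=1
SNF(R) diag = [3] → torsion [3]

Answer: M ≅ ℤ^1 ⊕ ℤ/3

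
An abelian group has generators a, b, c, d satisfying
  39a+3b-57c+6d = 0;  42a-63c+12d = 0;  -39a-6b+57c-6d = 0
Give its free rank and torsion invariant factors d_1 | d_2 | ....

rank_ℚ(R)=3; free=4−3=1
SNF(R) diag = [3, 3, 3] → torsion [3, 3, 3]

Answer: M ≅ ℤ^1 ⊕ ℤ/3 ⊕ ℤ/3 ⊕ ℤ/3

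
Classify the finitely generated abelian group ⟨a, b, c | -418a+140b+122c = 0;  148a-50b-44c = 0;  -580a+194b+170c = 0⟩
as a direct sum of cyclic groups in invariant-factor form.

Answer: M ≅ ℤ/2 ⊕ ℤ/6 ⊕ ℤ/18

Derivation:
rank_ℚ(R)=3; free=3−3=0
SNF(R) diag = [2, 6, 18] → torsion [2, 6, 18]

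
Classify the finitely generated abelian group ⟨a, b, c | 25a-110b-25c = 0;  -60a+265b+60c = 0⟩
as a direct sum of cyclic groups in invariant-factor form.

rank_ℚ(R)=2; free=3−2=1
SNF(R) diag = [5, 5] → torsion [5, 5]

Answer: M ≅ ℤ^1 ⊕ ℤ/5 ⊕ ℤ/5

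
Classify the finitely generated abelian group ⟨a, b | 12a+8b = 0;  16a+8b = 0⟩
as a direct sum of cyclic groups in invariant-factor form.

Answer: M ≅ ℤ/4 ⊕ ℤ/8

Derivation:
rank_ℚ(R)=2; free=2−2=0
SNF(R) diag = [4, 8] → torsion [4, 8]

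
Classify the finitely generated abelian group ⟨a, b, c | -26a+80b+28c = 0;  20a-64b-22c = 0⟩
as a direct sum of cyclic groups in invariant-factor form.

Answer: M ≅ ℤ^1 ⊕ ℤ/2 ⊕ ℤ/2

Derivation:
rank_ℚ(R)=2; free=3−2=1
SNF(R) diag = [2, 2] → torsion [2, 2]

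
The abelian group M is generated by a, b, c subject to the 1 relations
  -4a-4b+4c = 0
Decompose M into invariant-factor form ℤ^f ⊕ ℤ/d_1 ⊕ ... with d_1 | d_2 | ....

rank_ℚ(R)=1; free=3−1=2
SNF(R) diag = [4] → torsion [4]

Answer: M ≅ ℤ^2 ⊕ ℤ/4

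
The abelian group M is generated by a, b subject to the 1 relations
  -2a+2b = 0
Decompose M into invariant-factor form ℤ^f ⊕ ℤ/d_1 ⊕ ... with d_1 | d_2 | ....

rank_ℚ(R)=1; free=2−1=1
SNF(R) diag = [2] → torsion [2]

Answer: M ≅ ℤ^1 ⊕ ℤ/2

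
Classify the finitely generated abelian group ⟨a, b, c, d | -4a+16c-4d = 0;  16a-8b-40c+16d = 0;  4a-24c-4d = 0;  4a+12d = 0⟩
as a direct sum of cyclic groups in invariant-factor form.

Answer: M ≅ ℤ/4 ⊕ ℤ/8 ⊕ ℤ/8 ⊕ ℤ/8

Derivation:
rank_ℚ(R)=4; free=4−4=0
SNF(R) diag = [4, 8, 8, 8] → torsion [4, 8, 8, 8]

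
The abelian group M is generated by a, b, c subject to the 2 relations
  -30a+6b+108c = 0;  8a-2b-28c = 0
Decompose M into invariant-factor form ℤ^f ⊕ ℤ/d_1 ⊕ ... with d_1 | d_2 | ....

Answer: M ≅ ℤ^1 ⊕ ℤ/2 ⊕ ℤ/6

Derivation:
rank_ℚ(R)=2; free=3−2=1
SNF(R) diag = [2, 6] → torsion [2, 6]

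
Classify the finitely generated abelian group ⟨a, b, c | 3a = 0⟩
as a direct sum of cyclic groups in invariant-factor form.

rank_ℚ(R)=1; free=3−1=2
SNF(R) diag = [3] → torsion [3]

Answer: M ≅ ℤ^2 ⊕ ℤ/3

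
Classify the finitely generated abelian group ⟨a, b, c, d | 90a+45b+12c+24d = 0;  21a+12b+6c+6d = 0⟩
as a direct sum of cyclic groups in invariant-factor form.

rank_ℚ(R)=2; free=4−2=2
SNF(R) diag = [3, 3] → torsion [3, 3]

Answer: M ≅ ℤ^2 ⊕ ℤ/3 ⊕ ℤ/3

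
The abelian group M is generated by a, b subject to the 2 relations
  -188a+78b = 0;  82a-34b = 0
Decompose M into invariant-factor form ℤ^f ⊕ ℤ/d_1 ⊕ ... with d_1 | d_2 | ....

rank_ℚ(R)=2; free=2−2=0
SNF(R) diag = [2, 2] → torsion [2, 2]

Answer: M ≅ ℤ/2 ⊕ ℤ/2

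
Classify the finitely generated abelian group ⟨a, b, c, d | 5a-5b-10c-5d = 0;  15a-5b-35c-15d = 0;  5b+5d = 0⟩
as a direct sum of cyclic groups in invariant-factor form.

rank_ℚ(R)=3; free=4−3=1
SNF(R) diag = [5, 5, 5] → torsion [5, 5, 5]

Answer: M ≅ ℤ^1 ⊕ ℤ/5 ⊕ ℤ/5 ⊕ ℤ/5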